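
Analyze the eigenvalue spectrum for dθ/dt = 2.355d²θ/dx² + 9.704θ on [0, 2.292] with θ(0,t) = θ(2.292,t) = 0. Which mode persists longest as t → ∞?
Eigenvalues: λₙ = 2.355n²π²/2.292² - 9.704.
First three modes:
  n=1: λ₁ = 2.355π²/2.292² - 9.704 ≈ -5.28
  n=2: λ₂ = 9.42π²/2.292² - 9.704 ≈ 7.994
  n=3: λ₃ = 21.195π²/2.292² - 9.704 ≈ 30.116
Since 2.355π²/2.292² ≈ 4.424 < 9.704, λ₁ < 0.
The n=1 mode grows fastest (−λₙ is largest for n=1) → dominates.
Asymptotic: θ ~ c₁ sin(πx/2.292) e^{5.28t} (exponential growth at rate −λ₁ ≈ 5.28).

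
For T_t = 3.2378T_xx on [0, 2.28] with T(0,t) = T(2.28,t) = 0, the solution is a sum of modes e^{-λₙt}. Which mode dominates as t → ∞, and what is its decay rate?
Eigenvalues: λₙ = 3.2378n²π²/2.28².
First three modes:
  n=1: λ₁ = 3.2378π²/2.28² ≈ 6.147
  n=2: λ₂ = 12.9512π²/2.28² ≈ 24.589 (4× faster decay)
  n=3: λ₃ = 29.1402π²/2.28² ≈ 55.325 (9× faster decay)
As t → ∞, higher modes decay exponentially faster. The n=1 mode dominates: T ~ c₁ sin(πx/2.28) e^{-λ₁t}.
Decay rate: λ₁ = 3.2378π²/2.28² ≈ 6.147.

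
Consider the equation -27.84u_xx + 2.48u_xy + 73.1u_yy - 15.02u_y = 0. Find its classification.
Hyperbolic. (A = -27.84, B = 2.48, C = 73.1 gives B² - 4AC = 8146.5664.)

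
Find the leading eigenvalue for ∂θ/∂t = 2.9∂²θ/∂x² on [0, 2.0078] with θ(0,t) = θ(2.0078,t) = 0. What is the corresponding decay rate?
Eigenvalues: λₙ = 2.9n²π²/2.0078².
First three modes:
  n=1: λ₁ = 2.9π²/2.0078² ≈ 7.1
  n=2: λ₂ = 11.6π²/2.0078² ≈ 28.4 (4× faster decay)
  n=3: λ₃ = 26.1π²/2.0078² ≈ 63.9 (9× faster decay)
As t → ∞, higher modes decay exponentially faster. The n=1 mode dominates: θ ~ c₁ sin(πx/2.0078) e^{-λ₁t}.
Decay rate: λ₁ = 2.9π²/2.0078² ≈ 7.1.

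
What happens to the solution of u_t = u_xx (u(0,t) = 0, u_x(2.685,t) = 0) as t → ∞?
u → 0. Heat escapes through the Dirichlet boundary.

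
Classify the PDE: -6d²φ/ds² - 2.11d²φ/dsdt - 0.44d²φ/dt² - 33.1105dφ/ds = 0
A = -6, B = -2.11, C = -0.44. Discriminant B² - 4AC = -6.1079. Since -6.1079 < 0, elliptic.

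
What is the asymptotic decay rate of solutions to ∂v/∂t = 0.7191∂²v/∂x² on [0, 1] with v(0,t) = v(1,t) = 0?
Eigenvalues: λₙ = 0.7191n²π².
First three modes:
  n=1: λ₁ = 0.7191π² ≈ 7.097
  n=2: λ₂ = 2.8764π² ≈ 28.389 (4× faster decay)
  n=3: λ₃ = 6.4719π² ≈ 63.875 (9× faster decay)
As t → ∞, higher modes decay exponentially faster. The n=1 mode dominates: v ~ c₁ sin(πx) e^{-λ₁t}.
Decay rate: λ₁ = 0.7191π² ≈ 7.097.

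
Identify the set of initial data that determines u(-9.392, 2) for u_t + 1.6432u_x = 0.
A single point: x = -12.6784. The characteristic through (-9.392, 2) is x - 1.6432t = const, so x = -9.392 - 1.6432·2 = -12.6784.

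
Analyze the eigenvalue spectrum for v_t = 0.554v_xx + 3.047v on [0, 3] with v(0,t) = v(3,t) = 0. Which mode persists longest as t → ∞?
Eigenvalues: λₙ = 0.554n²π²/3² - 3.047.
First three modes:
  n=1: λ₁ = 0.554π²/3² - 3.047 ≈ -2.439
  n=2: λ₂ = 2.216π²/3² - 3.047 ≈ -0.617
  n=3: λ₃ = 4.986π²/3² - 3.047 ≈ 2.421
Since 0.554π²/3² ≈ 0.608 < 3.047, λ₁ < 0.
The n=1 mode grows fastest (−λₙ is largest for n=1) → dominates.
Asymptotic: v ~ c₁ sin(πx/3) e^{2.439t} (exponential growth at rate −λ₁ ≈ 2.439).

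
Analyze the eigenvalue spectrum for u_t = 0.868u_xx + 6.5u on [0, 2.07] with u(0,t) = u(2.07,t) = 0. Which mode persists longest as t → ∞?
Eigenvalues: λₙ = 0.868n²π²/2.07² - 6.5.
First three modes:
  n=1: λ₁ = 0.868π²/2.07² - 6.5 ≈ -4.501
  n=2: λ₂ = 3.472π²/2.07² - 6.5 ≈ 1.497
  n=3: λ₃ = 7.812π²/2.07² - 6.5 ≈ 11.494
Since 0.868π²/2.07² ≈ 1.999 < 6.5, λ₁ < 0.
The n=1 mode grows fastest (−λₙ is largest for n=1) → dominates.
Asymptotic: u ~ c₁ sin(πx/2.07) e^{4.501t} (exponential growth at rate −λ₁ ≈ 4.501).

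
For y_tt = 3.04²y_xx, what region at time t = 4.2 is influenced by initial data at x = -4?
Domain of influence: [-16.768, 8.768]. Data at x = -4 spreads outward at speed 3.04.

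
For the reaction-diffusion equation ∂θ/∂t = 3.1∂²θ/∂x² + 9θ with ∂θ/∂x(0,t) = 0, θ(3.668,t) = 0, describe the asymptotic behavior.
θ grows unboundedly. Reaction dominates diffusion (r=9 > κπ²/(4L²)≈0.57); solution grows exponentially.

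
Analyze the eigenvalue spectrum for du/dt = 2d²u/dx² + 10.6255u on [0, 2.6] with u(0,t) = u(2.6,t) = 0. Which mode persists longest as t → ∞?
Eigenvalues: λₙ = 2n²π²/2.6² - 10.6255.
First three modes:
  n=1: λ₁ = 2π²/2.6² - 10.6255 ≈ -7.705
  n=2: λ₂ = 8π²/2.6² - 10.6255 ≈ 1.055
  n=3: λ₃ = 18π²/2.6² - 10.6255 ≈ 15.655
Since 2π²/2.6² ≈ 2.92 < 10.6255, λ₁ < 0.
The n=1 mode grows fastest (−λₙ is largest for n=1) → dominates.
Asymptotic: u ~ c₁ sin(πx/2.6) e^{7.705t} (exponential growth at rate −λ₁ ≈ 7.705).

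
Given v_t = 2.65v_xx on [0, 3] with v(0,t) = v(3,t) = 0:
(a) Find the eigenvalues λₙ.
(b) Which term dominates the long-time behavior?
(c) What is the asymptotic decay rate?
Eigenvalues: λₙ = 2.65n²π²/3².
First three modes:
  n=1: λ₁ = 2.65π²/3² ≈ 2.906
  n=2: λ₂ = 10.6π²/3² ≈ 11.624 (4× faster decay)
  n=3: λ₃ = 23.85π²/3² ≈ 26.154 (9× faster decay)
As t → ∞, higher modes decay exponentially faster. The n=1 mode dominates: v ~ c₁ sin(πx/3) e^{-λ₁t}.
Decay rate: λ₁ = 2.65π²/3² ≈ 2.906.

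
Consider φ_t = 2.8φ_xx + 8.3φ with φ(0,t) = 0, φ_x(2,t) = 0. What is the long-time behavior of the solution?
As t → ∞, φ grows unboundedly. Reaction dominates diffusion (r=8.3 > κπ²/(4L²)≈1.73); solution grows exponentially.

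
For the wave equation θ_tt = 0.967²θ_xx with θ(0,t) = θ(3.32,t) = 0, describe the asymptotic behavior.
θ oscillates (no decay). Energy is conserved; the solution oscillates indefinitely as standing waves.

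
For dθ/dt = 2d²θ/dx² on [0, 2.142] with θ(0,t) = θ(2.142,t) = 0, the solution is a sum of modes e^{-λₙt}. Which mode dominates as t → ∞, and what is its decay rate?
Eigenvalues: λₙ = 2n²π²/2.142².
First three modes:
  n=1: λ₁ = 2π²/2.142² ≈ 4.302
  n=2: λ₂ = 8π²/2.142² ≈ 17.209 (4× faster decay)
  n=3: λ₃ = 18π²/2.142² ≈ 38.72 (9× faster decay)
As t → ∞, higher modes decay exponentially faster. The n=1 mode dominates: θ ~ c₁ sin(πx/2.142) e^{-λ₁t}.
Decay rate: λ₁ = 2π²/2.142² ≈ 4.302.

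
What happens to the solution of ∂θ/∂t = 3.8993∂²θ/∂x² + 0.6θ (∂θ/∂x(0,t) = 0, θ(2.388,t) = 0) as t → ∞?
θ → 0. Diffusion dominates reaction (r=0.6 < κπ²/(4L²)≈1.69); solution decays.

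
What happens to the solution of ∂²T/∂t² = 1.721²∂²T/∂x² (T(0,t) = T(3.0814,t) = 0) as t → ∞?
T oscillates (no decay). Energy is conserved; the solution oscillates indefinitely as standing waves.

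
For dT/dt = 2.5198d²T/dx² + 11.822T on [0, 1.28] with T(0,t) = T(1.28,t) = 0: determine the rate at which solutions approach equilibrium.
Eigenvalues: λₙ = 2.5198n²π²/1.28² - 11.822.
First three modes:
  n=1: λ₁ = 2.5198π²/1.28² - 11.822 ≈ 3.357
  n=2: λ₂ = 10.0792π²/1.28² - 11.822 ≈ 48.894
  n=3: λ₃ = 22.6782π²/1.28² - 11.822 ≈ 124.79
Since 2.5198π²/1.28² ≈ 15.179 > 11.822, all λₙ > 0.
The n=1 mode decays slowest → dominates as t → ∞.
Asymptotic: T ~ c₁ sin(πx/1.28) e^{-λ₁t} with decay rate λ₁ ≈ 3.357.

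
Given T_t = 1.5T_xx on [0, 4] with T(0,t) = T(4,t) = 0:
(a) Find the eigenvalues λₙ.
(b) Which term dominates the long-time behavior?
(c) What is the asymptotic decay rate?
Eigenvalues: λₙ = 1.5n²π²/4².
First three modes:
  n=1: λ₁ = 1.5π²/4² ≈ 0.925
  n=2: λ₂ = 6π²/4² ≈ 3.701 (4× faster decay)
  n=3: λ₃ = 13.5π²/4² ≈ 8.327 (9× faster decay)
As t → ∞, higher modes decay exponentially faster. The n=1 mode dominates: T ~ c₁ sin(πx/4) e^{-λ₁t}.
Decay rate: λ₁ = 1.5π²/4² ≈ 0.925.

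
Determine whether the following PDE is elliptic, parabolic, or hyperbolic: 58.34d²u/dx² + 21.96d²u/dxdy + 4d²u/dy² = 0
Coefficients: A = 58.34, B = 21.96, C = 4. B² - 4AC = -451.1984, which is negative, so the equation is elliptic.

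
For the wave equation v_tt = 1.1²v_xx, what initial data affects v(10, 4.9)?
Domain of dependence: [4.61, 15.39]. Signals travel at speed 1.1, so data within |x - 10| ≤ 1.1·4.9 = 5.39 can reach the point.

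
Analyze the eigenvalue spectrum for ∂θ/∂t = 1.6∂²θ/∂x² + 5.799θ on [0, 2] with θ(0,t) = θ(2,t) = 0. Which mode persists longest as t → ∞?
Eigenvalues: λₙ = 1.6n²π²/2² - 5.799.
First three modes:
  n=1: λ₁ = 1.6π²/2² - 5.799 ≈ -1.851
  n=2: λ₂ = 6.4π²/2² - 5.799 ≈ 9.992
  n=3: λ₃ = 14.4π²/2² - 5.799 ≈ 29.732
Since 1.6π²/2² ≈ 3.948 < 5.799, λ₁ < 0.
The n=1 mode grows fastest (−λₙ is largest for n=1) → dominates.
Asymptotic: θ ~ c₁ sin(πx/2) e^{1.851t} (exponential growth at rate −λ₁ ≈ 1.851).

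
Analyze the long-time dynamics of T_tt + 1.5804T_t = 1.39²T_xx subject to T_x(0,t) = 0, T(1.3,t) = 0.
Long-time behavior: T → 0. Damping (γ=1.5804) dissipates energy; oscillations decay exponentially.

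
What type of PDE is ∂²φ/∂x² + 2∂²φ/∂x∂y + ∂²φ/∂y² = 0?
With A = 1, B = 2, C = 1, the discriminant is 0. This is a parabolic PDE.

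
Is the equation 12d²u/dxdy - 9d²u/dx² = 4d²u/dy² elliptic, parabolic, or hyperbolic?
Rewriting in standard form: -9d²u/dx² + 12d²u/dxdy - 4d²u/dy² = 0. Computing B² - 4AC with A = -9, B = 12, C = -4: discriminant = 0 (zero). Answer: parabolic.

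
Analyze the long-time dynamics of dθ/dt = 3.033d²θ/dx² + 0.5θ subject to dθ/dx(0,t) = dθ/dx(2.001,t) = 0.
Long-time behavior: θ grows unboundedly. With Neumann BCs the constant mode has diffusion eigenvalue 0, so any r > 0 makes it grow like e^(0.5t); solution grows exponentially.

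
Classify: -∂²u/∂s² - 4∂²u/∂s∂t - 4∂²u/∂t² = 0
Parabolic (discriminant = 0).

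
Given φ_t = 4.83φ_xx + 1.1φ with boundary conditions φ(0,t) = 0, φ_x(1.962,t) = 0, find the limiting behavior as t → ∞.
φ → 0. Diffusion dominates reaction (r=1.1 < κπ²/(4L²)≈3.1); solution decays.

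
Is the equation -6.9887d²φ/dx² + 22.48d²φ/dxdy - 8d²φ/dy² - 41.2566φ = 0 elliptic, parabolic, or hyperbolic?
Computing B² - 4AC with A = -6.9887, B = 22.48, C = -8: discriminant = 281.712 (positive). Answer: hyperbolic.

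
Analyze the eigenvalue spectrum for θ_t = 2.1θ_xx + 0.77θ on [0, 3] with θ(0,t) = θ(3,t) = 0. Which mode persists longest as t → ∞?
Eigenvalues: λₙ = 2.1n²π²/3² - 0.77.
First three modes:
  n=1: λ₁ = 2.1π²/3² - 0.77 ≈ 1.533
  n=2: λ₂ = 8.4π²/3² - 0.77 ≈ 8.442
  n=3: λ₃ = 18.9π²/3² - 0.77 ≈ 19.956
Since 2.1π²/3² ≈ 2.303 > 0.77, all λₙ > 0.
The n=1 mode decays slowest → dominates as t → ∞.
Asymptotic: θ ~ c₁ sin(πx/3) e^{-λ₁t} with decay rate λ₁ ≈ 1.533.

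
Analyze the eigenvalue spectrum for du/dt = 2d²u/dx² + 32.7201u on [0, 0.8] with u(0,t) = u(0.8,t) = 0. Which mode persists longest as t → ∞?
Eigenvalues: λₙ = 2n²π²/0.8² - 32.7201.
First three modes:
  n=1: λ₁ = 2π²/0.8² - 32.7201 ≈ -1.878
  n=2: λ₂ = 8π²/0.8² - 32.7201 ≈ 90.65
  n=3: λ₃ = 18π²/0.8² - 32.7201 ≈ 244.863
Since 2π²/0.8² ≈ 30.843 < 32.7201, λ₁ < 0.
The n=1 mode grows fastest (−λₙ is largest for n=1) → dominates.
Asymptotic: u ~ c₁ sin(πx/0.8) e^{1.878t} (exponential growth at rate −λ₁ ≈ 1.878).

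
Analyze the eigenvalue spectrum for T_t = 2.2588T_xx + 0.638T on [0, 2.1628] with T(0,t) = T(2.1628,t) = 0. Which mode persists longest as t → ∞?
Eigenvalues: λₙ = 2.2588n²π²/2.1628² - 0.638.
First three modes:
  n=1: λ₁ = 2.2588π²/2.1628² - 0.638 ≈ 4.128
  n=2: λ₂ = 9.0352π²/2.1628² - 0.638 ≈ 18.426
  n=3: λ₃ = 20.3292π²/2.1628² - 0.638 ≈ 42.255
Since 2.2588π²/2.1628² ≈ 4.766 > 0.638, all λₙ > 0.
The n=1 mode decays slowest → dominates as t → ∞.
Asymptotic: T ~ c₁ sin(πx/2.1628) e^{-λ₁t} with decay rate λ₁ ≈ 4.128.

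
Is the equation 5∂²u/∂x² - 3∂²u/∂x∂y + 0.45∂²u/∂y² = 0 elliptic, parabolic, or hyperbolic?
Computing B² - 4AC with A = 5, B = -3, C = 0.45: discriminant = 0 (zero). Answer: parabolic.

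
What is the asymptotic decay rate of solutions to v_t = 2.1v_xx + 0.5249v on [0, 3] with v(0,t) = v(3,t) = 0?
Eigenvalues: λₙ = 2.1n²π²/3² - 0.5249.
First three modes:
  n=1: λ₁ = 2.1π²/3² - 0.5249 ≈ 1.778
  n=2: λ₂ = 8.4π²/3² - 0.5249 ≈ 8.687
  n=3: λ₃ = 18.9π²/3² - 0.5249 ≈ 20.201
Since 2.1π²/3² ≈ 2.303 > 0.5249, all λₙ > 0.
The n=1 mode decays slowest → dominates as t → ∞.
Asymptotic: v ~ c₁ sin(πx/3) e^{-λ₁t} with decay rate λ₁ ≈ 1.778.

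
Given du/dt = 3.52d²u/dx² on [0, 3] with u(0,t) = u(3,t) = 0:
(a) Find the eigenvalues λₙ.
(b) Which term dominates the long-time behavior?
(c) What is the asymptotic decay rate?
Eigenvalues: λₙ = 3.52n²π²/3².
First three modes:
  n=1: λ₁ = 3.52π²/3² ≈ 3.86
  n=2: λ₂ = 14.08π²/3² ≈ 15.44 (4× faster decay)
  n=3: λ₃ = 31.68π²/3² ≈ 34.741 (9× faster decay)
As t → ∞, higher modes decay exponentially faster. The n=1 mode dominates: u ~ c₁ sin(πx/3) e^{-λ₁t}.
Decay rate: λ₁ = 3.52π²/3² ≈ 3.86.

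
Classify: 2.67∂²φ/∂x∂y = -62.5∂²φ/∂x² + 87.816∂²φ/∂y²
Rewriting in standard form: 62.5∂²φ/∂x² + 2.67∂²φ/∂x∂y - 87.816∂²φ/∂y² = 0. Hyperbolic (discriminant = 21961.1289).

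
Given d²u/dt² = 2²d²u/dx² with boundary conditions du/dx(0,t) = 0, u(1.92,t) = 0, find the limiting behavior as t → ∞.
u oscillates (no decay). Energy is conserved; the solution oscillates indefinitely as standing waves.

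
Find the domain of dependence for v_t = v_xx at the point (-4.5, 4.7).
The entire real line. The heat equation has infinite propagation speed: any initial disturbance instantly affects all points (though exponentially small far away).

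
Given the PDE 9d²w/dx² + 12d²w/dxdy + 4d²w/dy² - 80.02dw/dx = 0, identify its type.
The second-order coefficients are A = 9, B = 12, C = 4. Since B² - 4AC = 0 = 0, this is a parabolic PDE.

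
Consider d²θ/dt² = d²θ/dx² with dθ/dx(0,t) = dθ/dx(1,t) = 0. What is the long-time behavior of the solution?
As t → ∞, θ oscillates about a mean that drifts linearly in t (generically unbounded; no decay). There is no damping, so the nonconstant modes persist as standing waves (energy conserved, no decay). But with Neumann conditions at both ends the constant mode has eigenvalue 0: the spatial mean M(t) of θ satisfies M'' = 0, so M(t) = M(0) + M'(0)·t. Unless the initial velocity has zero mean (∫θ_t(x,0)dx = 0), the solution grows linearly in t (unbounded, though not exponentially); if it does have zero mean, the solution stays bounded and simply oscillates.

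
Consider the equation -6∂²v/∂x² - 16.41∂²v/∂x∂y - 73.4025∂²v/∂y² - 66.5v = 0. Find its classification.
Elliptic. (A = -6, B = -16.41, C = -73.4025 gives B² - 4AC = -1492.3719.)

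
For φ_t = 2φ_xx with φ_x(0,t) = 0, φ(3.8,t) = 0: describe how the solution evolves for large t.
φ → 0. Heat escapes through the Dirichlet boundary.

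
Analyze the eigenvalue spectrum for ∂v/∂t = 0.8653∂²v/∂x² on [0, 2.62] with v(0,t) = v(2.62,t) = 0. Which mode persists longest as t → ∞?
Eigenvalues: λₙ = 0.8653n²π²/2.62².
First three modes:
  n=1: λ₁ = 0.8653π²/2.62² ≈ 1.244
  n=2: λ₂ = 3.4612π²/2.62² ≈ 4.976 (4× faster decay)
  n=3: λ₃ = 7.7877π²/2.62² ≈ 11.197 (9× faster decay)
As t → ∞, higher modes decay exponentially faster. The n=1 mode dominates: v ~ c₁ sin(πx/2.62) e^{-λ₁t}.
Decay rate: λ₁ = 0.8653π²/2.62² ≈ 1.244.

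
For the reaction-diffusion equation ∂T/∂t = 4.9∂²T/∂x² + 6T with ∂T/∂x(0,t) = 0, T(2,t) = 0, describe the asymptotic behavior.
T grows unboundedly. Reaction dominates diffusion (r=6 > κπ²/(4L²)≈3.02); solution grows exponentially.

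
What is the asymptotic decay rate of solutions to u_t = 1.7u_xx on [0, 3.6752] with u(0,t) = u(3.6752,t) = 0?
Eigenvalues: λₙ = 1.7n²π²/3.6752².
First three modes:
  n=1: λ₁ = 1.7π²/3.6752² ≈ 1.242
  n=2: λ₂ = 6.8π²/3.6752² ≈ 4.969 (4× faster decay)
  n=3: λ₃ = 15.3π²/3.6752² ≈ 11.18 (9× faster decay)
As t → ∞, higher modes decay exponentially faster. The n=1 mode dominates: u ~ c₁ sin(πx/3.6752) e^{-λ₁t}.
Decay rate: λ₁ = 1.7π²/3.6752² ≈ 1.242.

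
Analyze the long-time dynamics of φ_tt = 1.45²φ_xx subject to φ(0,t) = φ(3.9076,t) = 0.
Long-time behavior: φ oscillates (no decay). Energy is conserved; the solution oscillates indefinitely as standing waves.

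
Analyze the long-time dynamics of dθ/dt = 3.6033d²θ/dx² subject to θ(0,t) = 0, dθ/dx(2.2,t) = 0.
Long-time behavior: θ → 0. Heat escapes through the Dirichlet boundary.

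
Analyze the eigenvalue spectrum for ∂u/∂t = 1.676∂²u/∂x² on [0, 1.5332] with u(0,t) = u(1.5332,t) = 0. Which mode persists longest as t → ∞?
Eigenvalues: λₙ = 1.676n²π²/1.5332².
First three modes:
  n=1: λ₁ = 1.676π²/1.5332² ≈ 7.037
  n=2: λ₂ = 6.704π²/1.5332² ≈ 28.147 (4× faster decay)
  n=3: λ₃ = 15.084π²/1.5332² ≈ 63.331 (9× faster decay)
As t → ∞, higher modes decay exponentially faster. The n=1 mode dominates: u ~ c₁ sin(πx/1.5332) e^{-λ₁t}.
Decay rate: λ₁ = 1.676π²/1.5332² ≈ 7.037.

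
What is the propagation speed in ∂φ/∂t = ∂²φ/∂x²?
Infinite. The heat equation is parabolic, not hyperbolic, so disturbances propagate instantly.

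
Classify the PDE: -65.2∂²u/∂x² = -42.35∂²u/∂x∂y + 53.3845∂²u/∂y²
Rewriting in standard form: -65.2∂²u/∂x² + 42.35∂²u/∂x∂y - 53.3845∂²u/∂y² = 0. A = -65.2, B = 42.35, C = -53.3845. Discriminant B² - 4AC = -12129.1551. Since -12129.1551 < 0, elliptic.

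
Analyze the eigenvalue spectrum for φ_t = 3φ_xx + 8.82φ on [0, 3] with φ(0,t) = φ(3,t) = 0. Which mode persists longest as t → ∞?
Eigenvalues: λₙ = 3n²π²/3² - 8.82.
First three modes:
  n=1: λ₁ = 3π²/3² - 8.82 ≈ -5.53
  n=2: λ₂ = 12π²/3² - 8.82 ≈ 4.339
  n=3: λ₃ = 27π²/3² - 8.82 ≈ 20.789
Since 3π²/3² ≈ 3.29 < 8.82, λ₁ < 0.
The n=1 mode grows fastest (−λₙ is largest for n=1) → dominates.
Asymptotic: φ ~ c₁ sin(πx/3) e^{5.53t} (exponential growth at rate −λ₁ ≈ 5.53).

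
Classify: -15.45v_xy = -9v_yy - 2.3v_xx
Rewriting in standard form: 2.3v_xx - 15.45v_xy + 9v_yy = 0. Hyperbolic (discriminant = 155.9025).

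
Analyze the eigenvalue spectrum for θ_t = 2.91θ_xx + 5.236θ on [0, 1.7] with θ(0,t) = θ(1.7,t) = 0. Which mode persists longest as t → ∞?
Eigenvalues: λₙ = 2.91n²π²/1.7² - 5.236.
First three modes:
  n=1: λ₁ = 2.91π²/1.7² - 5.236 ≈ 4.702
  n=2: λ₂ = 11.64π²/1.7² - 5.236 ≈ 34.516
  n=3: λ₃ = 26.19π²/1.7² - 5.236 ≈ 84.205
Since 2.91π²/1.7² ≈ 9.938 > 5.236, all λₙ > 0.
The n=1 mode decays slowest → dominates as t → ∞.
Asymptotic: θ ~ c₁ sin(πx/1.7) e^{-λ₁t} with decay rate λ₁ ≈ 4.702.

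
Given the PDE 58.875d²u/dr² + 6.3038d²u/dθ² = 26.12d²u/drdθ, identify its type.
Rewriting in standard form: 58.875d²u/dr² - 26.12d²u/drdθ + 6.3038d²u/dθ² = 0. The second-order coefficients are A = 58.875, B = -26.12, C = 6.3038. Since B² - 4AC = -802.2905 < 0, this is an elliptic PDE.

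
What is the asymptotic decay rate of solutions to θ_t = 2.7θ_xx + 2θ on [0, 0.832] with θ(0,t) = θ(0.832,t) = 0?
Eigenvalues: λₙ = 2.7n²π²/0.832² - 2.
First three modes:
  n=1: λ₁ = 2.7π²/0.832² - 2 ≈ 36.496
  n=2: λ₂ = 10.8π²/0.832² - 2 ≈ 151.984
  n=3: λ₃ = 24.3π²/0.832² - 2 ≈ 344.465
Since 2.7π²/0.832² ≈ 38.496 > 2, all λₙ > 0.
The n=1 mode decays slowest → dominates as t → ∞.
Asymptotic: θ ~ c₁ sin(πx/0.832) e^{-λ₁t} with decay rate λ₁ ≈ 36.496.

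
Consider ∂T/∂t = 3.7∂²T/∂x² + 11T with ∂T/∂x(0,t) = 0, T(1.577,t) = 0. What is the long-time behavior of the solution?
As t → ∞, T grows unboundedly. Reaction dominates diffusion (r=11 > κπ²/(4L²)≈3.67); solution grows exponentially.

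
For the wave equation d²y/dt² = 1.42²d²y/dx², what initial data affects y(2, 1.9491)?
Domain of dependence: [-0.767722, 4.767722]. Signals travel at speed 1.42, so data within |x - 2| ≤ 1.42·1.9491 = 2.767722 can reach the point.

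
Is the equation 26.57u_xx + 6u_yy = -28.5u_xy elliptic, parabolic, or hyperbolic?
Rewriting in standard form: 26.57u_xx + 28.5u_xy + 6u_yy = 0. Computing B² - 4AC with A = 26.57, B = 28.5, C = 6: discriminant = 174.57 (positive). Answer: hyperbolic.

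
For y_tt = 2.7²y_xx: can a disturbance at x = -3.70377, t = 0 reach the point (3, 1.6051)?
No. The domain of dependence is [-1.33377, 7.33377], and -3.70377 is outside this interval.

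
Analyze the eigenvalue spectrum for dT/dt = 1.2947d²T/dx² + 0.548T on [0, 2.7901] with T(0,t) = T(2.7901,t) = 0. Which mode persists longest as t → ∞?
Eigenvalues: λₙ = 1.2947n²π²/2.7901² - 0.548.
First three modes:
  n=1: λ₁ = 1.2947π²/2.7901² - 0.548 ≈ 1.093
  n=2: λ₂ = 5.1788π²/2.7901² - 0.548 ≈ 6.018
  n=3: λ₃ = 11.6523π²/2.7901² - 0.548 ≈ 14.225
Since 1.2947π²/2.7901² ≈ 1.641 > 0.548, all λₙ > 0.
The n=1 mode decays slowest → dominates as t → ∞.
Asymptotic: T ~ c₁ sin(πx/2.7901) e^{-λ₁t} with decay rate λ₁ ≈ 1.093.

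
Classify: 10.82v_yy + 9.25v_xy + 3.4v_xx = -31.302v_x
Rewriting in standard form: 3.4v_xx + 9.25v_xy + 10.82v_yy + 31.302v_x = 0. Elliptic (discriminant = -61.5895).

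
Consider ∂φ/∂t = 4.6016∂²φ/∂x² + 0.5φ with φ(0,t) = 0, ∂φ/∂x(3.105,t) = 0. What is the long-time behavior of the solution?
As t → ∞, φ → 0. Diffusion dominates reaction (r=0.5 < κπ²/(4L²)≈1.18); solution decays.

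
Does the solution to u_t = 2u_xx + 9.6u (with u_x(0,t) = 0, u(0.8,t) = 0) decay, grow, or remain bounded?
u grows unboundedly. Reaction dominates diffusion (r=9.6 > κπ²/(4L²)≈7.71); solution grows exponentially.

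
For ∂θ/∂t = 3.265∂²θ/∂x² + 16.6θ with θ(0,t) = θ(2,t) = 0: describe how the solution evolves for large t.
θ grows unboundedly. Reaction dominates diffusion (r=16.6 > κπ²/L²≈8.06); solution grows exponentially.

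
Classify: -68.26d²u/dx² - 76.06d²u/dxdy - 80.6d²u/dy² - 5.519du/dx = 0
Elliptic (discriminant = -16221.9004).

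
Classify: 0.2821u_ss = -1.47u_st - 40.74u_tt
Rewriting in standard form: 0.2821u_ss + 1.47u_st + 40.74u_tt = 0. Elliptic (discriminant = -43.810116).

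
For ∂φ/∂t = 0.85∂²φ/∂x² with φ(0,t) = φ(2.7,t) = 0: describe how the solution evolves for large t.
φ → 0. Heat diffuses out through both boundaries.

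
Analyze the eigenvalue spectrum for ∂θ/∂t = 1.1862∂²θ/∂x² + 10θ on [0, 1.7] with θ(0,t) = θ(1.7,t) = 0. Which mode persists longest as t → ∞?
Eigenvalues: λₙ = 1.1862n²π²/1.7² - 10.
First three modes:
  n=1: λ₁ = 1.1862π²/1.7² - 10 ≈ -5.949
  n=2: λ₂ = 4.7448π²/1.7² - 10 ≈ 6.204
  n=3: λ₃ = 10.6758π²/1.7² - 10 ≈ 26.459
Since 1.1862π²/1.7² ≈ 4.051 < 10, λ₁ < 0.
The n=1 mode grows fastest (−λₙ is largest for n=1) → dominates.
Asymptotic: θ ~ c₁ sin(πx/1.7) e^{5.949t} (exponential growth at rate −λ₁ ≈ 5.949).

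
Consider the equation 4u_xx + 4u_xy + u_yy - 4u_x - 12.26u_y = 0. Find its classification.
Parabolic. (A = 4, B = 4, C = 1 gives B² - 4AC = 0.)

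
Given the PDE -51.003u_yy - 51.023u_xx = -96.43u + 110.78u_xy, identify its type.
Rewriting in standard form: -51.023u_xx - 110.78u_xy - 51.003u_yy + 96.43u = 0. The second-order coefficients are A = -51.023, B = -110.78, C = -51.003. Since B² - 4AC = 1862.904124 > 0, this is a hyperbolic PDE.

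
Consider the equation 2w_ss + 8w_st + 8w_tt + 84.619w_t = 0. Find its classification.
Parabolic. (A = 2, B = 8, C = 8 gives B² - 4AC = 0.)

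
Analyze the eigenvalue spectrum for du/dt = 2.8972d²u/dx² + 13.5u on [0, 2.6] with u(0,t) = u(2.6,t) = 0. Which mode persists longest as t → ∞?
Eigenvalues: λₙ = 2.8972n²π²/2.6² - 13.5.
First three modes:
  n=1: λ₁ = 2.8972π²/2.6² - 13.5 ≈ -9.27
  n=2: λ₂ = 11.5888π²/2.6² - 13.5 ≈ 3.42
  n=3: λ₃ = 26.0748π²/2.6² - 13.5 ≈ 24.569
Since 2.8972π²/2.6² ≈ 4.23 < 13.5, λ₁ < 0.
The n=1 mode grows fastest (−λₙ is largest for n=1) → dominates.
Asymptotic: u ~ c₁ sin(πx/2.6) e^{9.27t} (exponential growth at rate −λ₁ ≈ 9.27).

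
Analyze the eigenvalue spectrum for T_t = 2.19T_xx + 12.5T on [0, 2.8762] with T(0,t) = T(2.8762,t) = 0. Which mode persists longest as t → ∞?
Eigenvalues: λₙ = 2.19n²π²/2.8762² - 12.5.
First three modes:
  n=1: λ₁ = 2.19π²/2.8762² - 12.5 ≈ -9.887
  n=2: λ₂ = 8.76π²/2.8762² - 12.5 ≈ -2.049
  n=3: λ₃ = 19.71π²/2.8762² - 12.5 ≈ 11.015
Since 2.19π²/2.8762² ≈ 2.613 < 12.5, λ₁ < 0.
The n=1 mode grows fastest (−λₙ is largest for n=1) → dominates.
Asymptotic: T ~ c₁ sin(πx/2.8762) e^{9.887t} (exponential growth at rate −λ₁ ≈ 9.887).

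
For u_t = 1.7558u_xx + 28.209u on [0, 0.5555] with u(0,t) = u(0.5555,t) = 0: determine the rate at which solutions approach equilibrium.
Eigenvalues: λₙ = 1.7558n²π²/0.5555² - 28.209.
First three modes:
  n=1: λ₁ = 1.7558π²/0.5555² - 28.209 ≈ 27.948
  n=2: λ₂ = 7.0232π²/0.5555² - 28.209 ≈ 196.42
  n=3: λ₃ = 15.8022π²/0.5555² - 28.209 ≈ 477.207
Since 1.7558π²/0.5555² ≈ 56.157 > 28.209, all λₙ > 0.
The n=1 mode decays slowest → dominates as t → ∞.
Asymptotic: u ~ c₁ sin(πx/0.5555) e^{-λ₁t} with decay rate λ₁ ≈ 27.948.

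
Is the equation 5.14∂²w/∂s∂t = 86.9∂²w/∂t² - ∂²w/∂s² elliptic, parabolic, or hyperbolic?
Rewriting in standard form: ∂²w/∂s² + 5.14∂²w/∂s∂t - 86.9∂²w/∂t² = 0. Computing B² - 4AC with A = 1, B = 5.14, C = -86.9: discriminant = 374.0196 (positive). Answer: hyperbolic.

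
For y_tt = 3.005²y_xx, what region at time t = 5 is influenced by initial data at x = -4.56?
Domain of influence: [-19.585, 10.465]. Data at x = -4.56 spreads outward at speed 3.005.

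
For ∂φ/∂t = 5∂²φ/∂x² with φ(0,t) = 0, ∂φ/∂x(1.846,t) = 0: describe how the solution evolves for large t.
φ → 0. Heat escapes through the Dirichlet boundary.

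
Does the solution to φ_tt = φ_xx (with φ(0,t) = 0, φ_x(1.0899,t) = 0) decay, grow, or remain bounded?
φ oscillates (no decay). Energy is conserved; the solution oscillates indefinitely as standing waves.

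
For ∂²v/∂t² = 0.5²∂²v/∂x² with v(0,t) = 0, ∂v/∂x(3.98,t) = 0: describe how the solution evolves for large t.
v oscillates (no decay). Energy is conserved; the solution oscillates indefinitely as standing waves.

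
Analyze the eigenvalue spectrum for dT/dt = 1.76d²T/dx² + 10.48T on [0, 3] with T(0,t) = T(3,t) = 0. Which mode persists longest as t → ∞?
Eigenvalues: λₙ = 1.76n²π²/3² - 10.48.
First three modes:
  n=1: λ₁ = 1.76π²/3² - 10.48 ≈ -8.55
  n=2: λ₂ = 7.04π²/3² - 10.48 ≈ -2.76
  n=3: λ₃ = 15.84π²/3² - 10.48 ≈ 6.891
Since 1.76π²/3² ≈ 1.93 < 10.48, λ₁ < 0.
The n=1 mode grows fastest (−λₙ is largest for n=1) → dominates.
Asymptotic: T ~ c₁ sin(πx/3) e^{8.55t} (exponential growth at rate −λ₁ ≈ 8.55).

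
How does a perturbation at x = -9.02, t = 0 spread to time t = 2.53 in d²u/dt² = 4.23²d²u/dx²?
Domain of influence: [-19.7219, 1.6819]. Data at x = -9.02 spreads outward at speed 4.23.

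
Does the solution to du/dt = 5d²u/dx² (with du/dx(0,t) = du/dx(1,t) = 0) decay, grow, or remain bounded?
u → constant (steady state). Heat is conserved (no flux at boundaries); solution approaches the spatial average.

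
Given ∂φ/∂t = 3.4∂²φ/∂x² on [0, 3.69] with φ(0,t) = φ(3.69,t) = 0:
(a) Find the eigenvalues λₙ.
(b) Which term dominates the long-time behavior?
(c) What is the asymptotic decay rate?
Eigenvalues: λₙ = 3.4n²π²/3.69².
First three modes:
  n=1: λ₁ = 3.4π²/3.69² ≈ 2.464
  n=2: λ₂ = 13.6π²/3.69² ≈ 9.858 (4× faster decay)
  n=3: λ₃ = 30.6π²/3.69² ≈ 22.18 (9× faster decay)
As t → ∞, higher modes decay exponentially faster. The n=1 mode dominates: φ ~ c₁ sin(πx/3.69) e^{-λ₁t}.
Decay rate: λ₁ = 3.4π²/3.69² ≈ 2.464.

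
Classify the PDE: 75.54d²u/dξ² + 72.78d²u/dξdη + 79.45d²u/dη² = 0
A = 75.54, B = 72.78, C = 79.45. Discriminant B² - 4AC = -18709.6836. Since -18709.6836 < 0, elliptic.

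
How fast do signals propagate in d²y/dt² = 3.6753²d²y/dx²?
Speed = 3.6753. Information travels along characteristics x = x₀ ± 3.6753t.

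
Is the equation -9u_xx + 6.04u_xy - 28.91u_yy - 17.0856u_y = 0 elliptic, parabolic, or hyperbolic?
Computing B² - 4AC with A = -9, B = 6.04, C = -28.91: discriminant = -1004.2784 (negative). Answer: elliptic.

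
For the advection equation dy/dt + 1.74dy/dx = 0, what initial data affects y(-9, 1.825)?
A single point: x = -12.1755. The characteristic through (-9, 1.825) is x - 1.74t = const, so x = -9 - 1.74·1.825 = -12.1755.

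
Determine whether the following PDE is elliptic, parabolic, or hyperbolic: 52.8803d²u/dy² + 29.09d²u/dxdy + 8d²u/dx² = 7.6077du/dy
Rewriting in standard form: 8d²u/dx² + 29.09d²u/dxdy + 52.8803d²u/dy² - 7.6077du/dy = 0. Coefficients: A = 8, B = 29.09, C = 52.8803. B² - 4AC = -845.9415, which is negative, so the equation is elliptic.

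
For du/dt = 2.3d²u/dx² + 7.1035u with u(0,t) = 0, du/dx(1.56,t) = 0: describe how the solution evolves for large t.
u grows unboundedly. Reaction dominates diffusion (r=7.1035 > κπ²/(4L²)≈2.33); solution grows exponentially.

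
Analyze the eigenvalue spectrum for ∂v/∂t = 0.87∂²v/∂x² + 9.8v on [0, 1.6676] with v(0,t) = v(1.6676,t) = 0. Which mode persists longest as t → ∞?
Eigenvalues: λₙ = 0.87n²π²/1.6676² - 9.8.
First three modes:
  n=1: λ₁ = 0.87π²/1.6676² - 9.8 ≈ -6.712
  n=2: λ₂ = 3.48π²/1.6676² - 9.8 ≈ 2.551
  n=3: λ₃ = 7.83π²/1.6676² - 9.8 ≈ 17.989
Since 0.87π²/1.6676² ≈ 3.088 < 9.8, λ₁ < 0.
The n=1 mode grows fastest (−λₙ is largest for n=1) → dominates.
Asymptotic: v ~ c₁ sin(πx/1.6676) e^{6.712t} (exponential growth at rate −λ₁ ≈ 6.712).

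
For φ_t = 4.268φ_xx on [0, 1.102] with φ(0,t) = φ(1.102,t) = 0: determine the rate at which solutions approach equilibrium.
Eigenvalues: λₙ = 4.268n²π²/1.102².
First three modes:
  n=1: λ₁ = 4.268π²/1.102² ≈ 34.687
  n=2: λ₂ = 17.072π²/1.102² ≈ 138.746 (4× faster decay)
  n=3: λ₃ = 38.412π²/1.102² ≈ 312.179 (9× faster decay)
As t → ∞, higher modes decay exponentially faster. The n=1 mode dominates: φ ~ c₁ sin(πx/1.102) e^{-λ₁t}.
Decay rate: λ₁ = 4.268π²/1.102² ≈ 34.687.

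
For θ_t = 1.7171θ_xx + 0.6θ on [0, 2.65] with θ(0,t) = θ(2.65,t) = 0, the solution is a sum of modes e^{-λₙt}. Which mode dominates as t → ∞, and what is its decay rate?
Eigenvalues: λₙ = 1.7171n²π²/2.65² - 0.6.
First three modes:
  n=1: λ₁ = 1.7171π²/2.65² - 0.6 ≈ 1.813
  n=2: λ₂ = 6.8684π²/2.65² - 0.6 ≈ 9.053
  n=3: λ₃ = 15.4539π²/2.65² - 0.6 ≈ 21.119
Since 1.7171π²/2.65² ≈ 2.413 > 0.6, all λₙ > 0.
The n=1 mode decays slowest → dominates as t → ∞.
Asymptotic: θ ~ c₁ sin(πx/2.65) e^{-λ₁t} with decay rate λ₁ ≈ 1.813.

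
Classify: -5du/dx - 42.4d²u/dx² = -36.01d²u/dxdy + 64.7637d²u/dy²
Rewriting in standard form: -42.4d²u/dx² + 36.01d²u/dxdy - 64.7637d²u/dy² - 5du/dx = 0. Elliptic (discriminant = -9687.20342).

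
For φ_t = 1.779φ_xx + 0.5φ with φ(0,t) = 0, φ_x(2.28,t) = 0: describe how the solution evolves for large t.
φ → 0. Diffusion dominates reaction (r=0.5 < κπ²/(4L²)≈0.84); solution decays.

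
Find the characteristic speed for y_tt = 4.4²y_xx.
Speed = 4.4. Information travels along characteristics x = x₀ ± 4.4t.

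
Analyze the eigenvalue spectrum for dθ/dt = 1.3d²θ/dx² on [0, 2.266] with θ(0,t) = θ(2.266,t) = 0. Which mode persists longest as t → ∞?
Eigenvalues: λₙ = 1.3n²π²/2.266².
First three modes:
  n=1: λ₁ = 1.3π²/2.266² ≈ 2.499
  n=2: λ₂ = 5.2π²/2.266² ≈ 9.995 (4× faster decay)
  n=3: λ₃ = 11.7π²/2.266² ≈ 22.489 (9× faster decay)
As t → ∞, higher modes decay exponentially faster. The n=1 mode dominates: θ ~ c₁ sin(πx/2.266) e^{-λ₁t}.
Decay rate: λ₁ = 1.3π²/2.266² ≈ 2.499.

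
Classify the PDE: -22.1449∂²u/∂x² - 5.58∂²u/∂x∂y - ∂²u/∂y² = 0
A = -22.1449, B = -5.58, C = -1. Discriminant B² - 4AC = -57.4432. Since -57.4432 < 0, elliptic.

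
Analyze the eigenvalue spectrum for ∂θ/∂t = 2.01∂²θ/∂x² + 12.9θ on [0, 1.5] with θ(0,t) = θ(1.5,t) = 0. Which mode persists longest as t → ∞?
Eigenvalues: λₙ = 2.01n²π²/1.5² - 12.9.
First three modes:
  n=1: λ₁ = 2.01π²/1.5² - 12.9 ≈ -4.083
  n=2: λ₂ = 8.04π²/1.5² - 12.9 ≈ 22.367
  n=3: λ₃ = 18.09π²/1.5² - 12.9 ≈ 66.452
Since 2.01π²/1.5² ≈ 8.817 < 12.9, λ₁ < 0.
The n=1 mode grows fastest (−λₙ is largest for n=1) → dominates.
Asymptotic: θ ~ c₁ sin(πx/1.5) e^{4.083t} (exponential growth at rate −λ₁ ≈ 4.083).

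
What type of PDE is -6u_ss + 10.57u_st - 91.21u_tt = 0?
With A = -6, B = 10.57, C = -91.21, the discriminant is -2077.3151. This is an elliptic PDE.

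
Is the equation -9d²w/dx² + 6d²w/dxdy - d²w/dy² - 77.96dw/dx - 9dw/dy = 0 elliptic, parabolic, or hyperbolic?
Computing B² - 4AC with A = -9, B = 6, C = -1: discriminant = 0 (zero). Answer: parabolic.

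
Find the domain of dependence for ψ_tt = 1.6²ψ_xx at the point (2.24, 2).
Domain of dependence: [-0.96, 5.44]. Signals travel at speed 1.6, so data within |x - 2.24| ≤ 1.6·2 = 3.2 can reach the point.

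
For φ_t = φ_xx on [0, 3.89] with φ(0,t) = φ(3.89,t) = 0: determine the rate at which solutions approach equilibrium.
Eigenvalues: λₙ = n²π²/3.89².
First three modes:
  n=1: λ₁ = π²/3.89² ≈ 0.652
  n=2: λ₂ = 4π²/3.89² ≈ 2.609 (4× faster decay)
  n=3: λ₃ = 9π²/3.89² ≈ 5.87 (9× faster decay)
As t → ∞, higher modes decay exponentially faster. The n=1 mode dominates: φ ~ c₁ sin(πx/3.89) e^{-λ₁t}.
Decay rate: λ₁ = π²/3.89² ≈ 0.652.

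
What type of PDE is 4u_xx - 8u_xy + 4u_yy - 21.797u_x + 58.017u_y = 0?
With A = 4, B = -8, C = 4, the discriminant is 0. This is a parabolic PDE.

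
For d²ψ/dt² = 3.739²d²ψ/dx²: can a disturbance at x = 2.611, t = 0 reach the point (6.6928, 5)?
Yes. The domain of dependence is [-12.0022, 25.3878], and 2.611 ∈ [-12.0022, 25.3878].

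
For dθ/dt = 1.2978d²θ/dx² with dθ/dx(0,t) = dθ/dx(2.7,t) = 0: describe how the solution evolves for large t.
θ → constant (steady state). Heat is conserved (no flux at boundaries); solution approaches the spatial average.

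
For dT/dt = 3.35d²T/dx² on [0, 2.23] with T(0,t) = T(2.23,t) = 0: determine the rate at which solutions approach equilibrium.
Eigenvalues: λₙ = 3.35n²π²/2.23².
First three modes:
  n=1: λ₁ = 3.35π²/2.23² ≈ 6.649
  n=2: λ₂ = 13.4π²/2.23² ≈ 26.595 (4× faster decay)
  n=3: λ₃ = 30.15π²/2.23² ≈ 59.838 (9× faster decay)
As t → ∞, higher modes decay exponentially faster. The n=1 mode dominates: T ~ c₁ sin(πx/2.23) e^{-λ₁t}.
Decay rate: λ₁ = 3.35π²/2.23² ≈ 6.649.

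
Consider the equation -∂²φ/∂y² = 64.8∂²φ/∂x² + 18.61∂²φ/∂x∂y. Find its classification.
Rewriting in standard form: -64.8∂²φ/∂x² - 18.61∂²φ/∂x∂y - ∂²φ/∂y² = 0. Hyperbolic. (A = -64.8, B = -18.61, C = -1 gives B² - 4AC = 87.1321.)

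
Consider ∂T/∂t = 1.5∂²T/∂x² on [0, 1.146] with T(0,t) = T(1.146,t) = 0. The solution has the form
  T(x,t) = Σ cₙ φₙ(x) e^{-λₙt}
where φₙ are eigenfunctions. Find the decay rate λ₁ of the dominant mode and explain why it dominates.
Eigenvalues: λₙ = 1.5n²π²/1.146².
First three modes:
  n=1: λ₁ = 1.5π²/1.146² ≈ 11.273
  n=2: λ₂ = 6π²/1.146² ≈ 45.09 (4× faster decay)
  n=3: λ₃ = 13.5π²/1.146² ≈ 101.453 (9× faster decay)
As t → ∞, higher modes decay exponentially faster. The n=1 mode dominates: T ~ c₁ sin(πx/1.146) e^{-λ₁t}.
Decay rate: λ₁ = 1.5π²/1.146² ≈ 11.273.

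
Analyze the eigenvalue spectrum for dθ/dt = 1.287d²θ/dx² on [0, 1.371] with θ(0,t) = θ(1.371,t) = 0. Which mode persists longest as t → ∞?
Eigenvalues: λₙ = 1.287n²π²/1.371².
First three modes:
  n=1: λ₁ = 1.287π²/1.371² ≈ 6.758
  n=2: λ₂ = 5.148π²/1.371² ≈ 27.031 (4× faster decay)
  n=3: λ₃ = 11.583π²/1.371² ≈ 60.82 (9× faster decay)
As t → ∞, higher modes decay exponentially faster. The n=1 mode dominates: θ ~ c₁ sin(πx/1.371) e^{-λ₁t}.
Decay rate: λ₁ = 1.287π²/1.371² ≈ 6.758.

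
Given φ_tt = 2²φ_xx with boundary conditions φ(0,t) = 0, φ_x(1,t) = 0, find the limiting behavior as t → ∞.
φ oscillates (no decay). Energy is conserved; the solution oscillates indefinitely as standing waves.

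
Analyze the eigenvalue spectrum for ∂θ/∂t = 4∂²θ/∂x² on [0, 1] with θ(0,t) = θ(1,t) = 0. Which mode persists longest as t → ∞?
Eigenvalues: λₙ = 4n²π².
First three modes:
  n=1: λ₁ = 4π² ≈ 39.478
  n=2: λ₂ = 16π² ≈ 157.914 (4× faster decay)
  n=3: λ₃ = 36π² ≈ 355.306 (9× faster decay)
As t → ∞, higher modes decay exponentially faster. The n=1 mode dominates: θ ~ c₁ sin(πx) e^{-λ₁t}.
Decay rate: λ₁ = 4π² ≈ 39.478.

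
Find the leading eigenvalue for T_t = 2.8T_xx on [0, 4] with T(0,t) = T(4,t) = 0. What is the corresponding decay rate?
Eigenvalues: λₙ = 2.8n²π²/4².
First three modes:
  n=1: λ₁ = 2.8π²/4² ≈ 1.727
  n=2: λ₂ = 11.2π²/4² ≈ 6.909 (4× faster decay)
  n=3: λ₃ = 25.2π²/4² ≈ 15.545 (9× faster decay)
As t → ∞, higher modes decay exponentially faster. The n=1 mode dominates: T ~ c₁ sin(πx/4) e^{-λ₁t}.
Decay rate: λ₁ = 2.8π²/4² ≈ 1.727.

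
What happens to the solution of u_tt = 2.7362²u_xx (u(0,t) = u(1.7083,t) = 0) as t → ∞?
u oscillates (no decay). Energy is conserved; the solution oscillates indefinitely as standing waves.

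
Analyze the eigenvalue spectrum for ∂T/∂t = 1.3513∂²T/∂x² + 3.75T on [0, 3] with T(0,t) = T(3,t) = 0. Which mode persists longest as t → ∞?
Eigenvalues: λₙ = 1.3513n²π²/3² - 3.75.
First three modes:
  n=1: λ₁ = 1.3513π²/3² - 3.75 ≈ -2.268
  n=2: λ₂ = 5.4052π²/3² - 3.75 ≈ 2.177
  n=3: λ₃ = 12.1617π²/3² - 3.75 ≈ 9.587
Since 1.3513π²/3² ≈ 1.482 < 3.75, λ₁ < 0.
The n=1 mode grows fastest (−λₙ is largest for n=1) → dominates.
Asymptotic: T ~ c₁ sin(πx/3) e^{2.268t} (exponential growth at rate −λ₁ ≈ 2.268).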